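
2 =2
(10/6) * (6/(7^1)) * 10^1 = 100/7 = 14.29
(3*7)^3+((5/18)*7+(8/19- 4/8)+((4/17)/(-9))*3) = 9262.79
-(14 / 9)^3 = -2744 / 729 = -3.76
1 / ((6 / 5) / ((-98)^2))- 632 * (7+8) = -4430 / 3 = -1476.67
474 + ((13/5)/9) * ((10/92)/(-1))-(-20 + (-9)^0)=204089/414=492.97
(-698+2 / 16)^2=31169889 / 64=487029.52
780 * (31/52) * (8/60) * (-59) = -3658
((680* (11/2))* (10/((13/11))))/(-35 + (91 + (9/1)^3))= 82280/2041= 40.31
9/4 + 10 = 49/4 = 12.25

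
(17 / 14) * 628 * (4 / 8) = 381.29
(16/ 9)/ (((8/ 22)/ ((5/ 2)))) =110/ 9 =12.22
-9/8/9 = -1/8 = -0.12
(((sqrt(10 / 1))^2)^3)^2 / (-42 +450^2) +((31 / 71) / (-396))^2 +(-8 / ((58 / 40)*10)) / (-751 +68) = 2610030894683225489 / 528335098485415056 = 4.94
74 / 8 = 37 / 4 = 9.25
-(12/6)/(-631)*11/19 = 22/11989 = 0.00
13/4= 3.25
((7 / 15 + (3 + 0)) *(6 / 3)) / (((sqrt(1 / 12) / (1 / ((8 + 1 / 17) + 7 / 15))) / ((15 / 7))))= 26520 *sqrt(3) / 7609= 6.04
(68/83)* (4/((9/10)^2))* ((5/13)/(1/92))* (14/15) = 133.62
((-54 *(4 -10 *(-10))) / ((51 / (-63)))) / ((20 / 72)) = 2122848 / 85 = 24974.68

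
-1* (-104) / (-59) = -104 / 59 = -1.76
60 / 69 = 20 / 23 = 0.87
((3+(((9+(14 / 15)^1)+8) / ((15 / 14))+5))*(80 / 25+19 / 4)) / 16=147499 / 12000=12.29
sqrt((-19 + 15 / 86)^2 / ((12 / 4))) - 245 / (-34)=245 / 34 + 1619*sqrt(3) / 258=18.07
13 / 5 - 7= -22 / 5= -4.40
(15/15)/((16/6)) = 3/8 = 0.38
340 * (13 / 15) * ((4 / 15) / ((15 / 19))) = 99.53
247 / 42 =5.88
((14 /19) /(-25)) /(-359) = 14 /170525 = 0.00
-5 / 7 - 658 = -4611 / 7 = -658.71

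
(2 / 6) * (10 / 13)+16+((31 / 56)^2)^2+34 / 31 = 207444262969 / 11889905664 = 17.45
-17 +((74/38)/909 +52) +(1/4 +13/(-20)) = 2988068/86355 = 34.60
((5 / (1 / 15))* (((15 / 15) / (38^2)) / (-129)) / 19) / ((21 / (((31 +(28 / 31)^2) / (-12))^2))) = -23370765625 / 3294714687388992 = -0.00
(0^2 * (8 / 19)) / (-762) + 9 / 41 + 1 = 50 / 41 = 1.22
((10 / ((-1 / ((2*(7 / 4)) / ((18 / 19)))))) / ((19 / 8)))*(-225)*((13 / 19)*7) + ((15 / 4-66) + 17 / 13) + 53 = 16554153 / 988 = 16755.22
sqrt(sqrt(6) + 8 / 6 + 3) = sqrt(9 * sqrt(6) + 39) / 3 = 2.60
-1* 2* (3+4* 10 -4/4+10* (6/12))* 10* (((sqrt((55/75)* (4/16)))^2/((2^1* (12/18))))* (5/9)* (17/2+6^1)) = -74965/72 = -1041.18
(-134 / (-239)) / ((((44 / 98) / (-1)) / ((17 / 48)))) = -55811 / 126192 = -0.44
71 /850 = 0.08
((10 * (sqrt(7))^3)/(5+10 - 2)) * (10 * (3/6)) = 350 * sqrt(7)/13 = 71.23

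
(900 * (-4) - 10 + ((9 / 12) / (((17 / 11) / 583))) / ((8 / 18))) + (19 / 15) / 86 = -521653421 / 175440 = -2973.40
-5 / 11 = -0.45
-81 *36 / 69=-972 / 23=-42.26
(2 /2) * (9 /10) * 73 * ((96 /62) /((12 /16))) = 21024 /155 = 135.64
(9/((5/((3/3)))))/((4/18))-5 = 3.10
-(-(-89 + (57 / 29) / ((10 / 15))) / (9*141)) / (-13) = 4991 / 956826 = 0.01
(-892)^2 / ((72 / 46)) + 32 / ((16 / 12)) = 4575284 / 9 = 508364.89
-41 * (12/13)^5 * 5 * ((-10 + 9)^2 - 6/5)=10202112/371293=27.48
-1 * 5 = -5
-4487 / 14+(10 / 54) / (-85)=-294221 / 918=-320.50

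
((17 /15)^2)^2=83521 /50625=1.65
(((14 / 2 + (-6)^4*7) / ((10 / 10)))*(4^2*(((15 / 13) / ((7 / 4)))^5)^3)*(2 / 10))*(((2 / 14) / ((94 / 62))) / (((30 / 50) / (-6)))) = -604951285595111424000000000000000 / 11421384249710605774873515151997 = -52.97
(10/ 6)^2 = 25/ 9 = 2.78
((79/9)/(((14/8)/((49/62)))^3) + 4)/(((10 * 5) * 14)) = 322313/46920825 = 0.01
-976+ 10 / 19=-18534 / 19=-975.47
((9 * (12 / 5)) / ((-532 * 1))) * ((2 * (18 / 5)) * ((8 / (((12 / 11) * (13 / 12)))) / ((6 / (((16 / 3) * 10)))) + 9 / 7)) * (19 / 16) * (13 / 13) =-1358991 / 63700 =-21.33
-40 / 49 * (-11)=440 / 49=8.98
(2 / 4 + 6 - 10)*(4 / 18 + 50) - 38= -1924 / 9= -213.78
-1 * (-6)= 6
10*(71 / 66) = 10.76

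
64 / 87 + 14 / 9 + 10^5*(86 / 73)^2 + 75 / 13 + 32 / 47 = 117952180114091 / 849820959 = 138796.51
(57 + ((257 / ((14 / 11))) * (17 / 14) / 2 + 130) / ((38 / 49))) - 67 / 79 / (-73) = 670993517 / 1753168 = 382.73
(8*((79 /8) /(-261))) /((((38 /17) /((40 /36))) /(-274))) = 1839910 /44631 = 41.22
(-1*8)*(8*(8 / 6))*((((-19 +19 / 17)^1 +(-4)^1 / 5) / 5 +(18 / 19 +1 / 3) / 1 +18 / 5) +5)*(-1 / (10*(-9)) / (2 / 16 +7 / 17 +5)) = -1.05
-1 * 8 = -8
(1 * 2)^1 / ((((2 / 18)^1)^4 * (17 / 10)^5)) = 1312200000 / 1419857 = 924.18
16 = 16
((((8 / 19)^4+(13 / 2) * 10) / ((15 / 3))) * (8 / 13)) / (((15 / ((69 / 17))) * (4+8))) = 129949402 / 720023525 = 0.18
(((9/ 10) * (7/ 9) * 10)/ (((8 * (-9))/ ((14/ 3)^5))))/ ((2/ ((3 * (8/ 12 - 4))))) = 2352980/ 2187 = 1075.89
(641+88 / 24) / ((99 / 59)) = 114106 / 297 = 384.20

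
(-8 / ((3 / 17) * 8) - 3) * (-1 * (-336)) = -2912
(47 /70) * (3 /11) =141 /770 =0.18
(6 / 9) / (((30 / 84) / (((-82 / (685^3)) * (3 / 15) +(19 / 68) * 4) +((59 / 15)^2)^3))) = 51643037774767820248 / 7468776030234375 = 6914.52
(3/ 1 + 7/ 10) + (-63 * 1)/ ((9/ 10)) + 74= 77/ 10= 7.70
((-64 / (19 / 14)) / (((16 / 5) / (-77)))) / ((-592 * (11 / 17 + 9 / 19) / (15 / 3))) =-229075 / 26788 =-8.55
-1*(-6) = 6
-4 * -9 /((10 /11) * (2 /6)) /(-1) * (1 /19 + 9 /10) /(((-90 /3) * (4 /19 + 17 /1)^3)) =718751 /971271750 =0.00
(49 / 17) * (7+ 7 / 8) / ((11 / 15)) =46305 / 1496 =30.95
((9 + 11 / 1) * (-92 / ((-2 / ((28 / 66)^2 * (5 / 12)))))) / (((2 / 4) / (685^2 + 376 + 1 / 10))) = 23521797320 / 363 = 64798339.72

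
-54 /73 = -0.74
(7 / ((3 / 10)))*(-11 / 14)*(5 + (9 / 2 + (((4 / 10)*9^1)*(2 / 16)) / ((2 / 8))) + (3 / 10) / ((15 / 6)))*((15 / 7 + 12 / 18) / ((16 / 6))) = -370579 / 1680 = -220.58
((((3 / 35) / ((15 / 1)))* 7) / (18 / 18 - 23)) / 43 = -0.00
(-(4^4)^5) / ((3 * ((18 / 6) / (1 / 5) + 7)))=-549755813888 / 33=-16659267087.52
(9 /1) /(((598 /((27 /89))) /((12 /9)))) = 162 /26611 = 0.01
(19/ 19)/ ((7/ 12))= 12/ 7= 1.71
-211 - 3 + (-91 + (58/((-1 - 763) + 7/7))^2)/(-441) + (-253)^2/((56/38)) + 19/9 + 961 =45374583100705/1026946116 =44184.00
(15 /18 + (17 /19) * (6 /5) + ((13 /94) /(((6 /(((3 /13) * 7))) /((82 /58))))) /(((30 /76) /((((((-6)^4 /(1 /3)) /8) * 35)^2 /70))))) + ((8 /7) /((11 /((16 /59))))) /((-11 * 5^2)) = 107005626619776319 /194122617150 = 551226.99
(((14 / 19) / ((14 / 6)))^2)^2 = 1296 / 130321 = 0.01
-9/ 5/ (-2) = 0.90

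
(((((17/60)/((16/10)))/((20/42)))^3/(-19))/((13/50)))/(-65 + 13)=1685159/8417443840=0.00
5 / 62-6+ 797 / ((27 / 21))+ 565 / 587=201418535 / 327546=614.93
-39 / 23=-1.70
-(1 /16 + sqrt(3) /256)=-1 /16 - sqrt(3) /256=-0.07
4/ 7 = 0.57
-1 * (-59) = 59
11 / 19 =0.58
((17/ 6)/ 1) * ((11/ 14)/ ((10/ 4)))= 187/ 210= 0.89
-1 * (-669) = 669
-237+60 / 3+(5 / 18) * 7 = -3871 / 18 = -215.06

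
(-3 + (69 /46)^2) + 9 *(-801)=-28839 /4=-7209.75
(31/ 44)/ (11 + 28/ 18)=279/ 4972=0.06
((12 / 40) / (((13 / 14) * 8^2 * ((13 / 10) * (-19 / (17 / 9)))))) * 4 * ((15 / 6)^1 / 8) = -595 / 1233024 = -0.00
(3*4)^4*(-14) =-290304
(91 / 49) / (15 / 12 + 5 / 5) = 52 / 63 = 0.83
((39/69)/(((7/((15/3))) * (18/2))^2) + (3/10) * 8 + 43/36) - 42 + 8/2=-62809099/1825740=-34.40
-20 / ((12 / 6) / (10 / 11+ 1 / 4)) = -255 / 22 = -11.59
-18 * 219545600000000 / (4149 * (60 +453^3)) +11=-10235.11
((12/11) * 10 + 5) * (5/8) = 875/88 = 9.94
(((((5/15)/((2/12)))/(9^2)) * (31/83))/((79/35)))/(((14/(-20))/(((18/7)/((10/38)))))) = -23560/413091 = -0.06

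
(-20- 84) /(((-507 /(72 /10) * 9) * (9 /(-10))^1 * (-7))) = 64 /2457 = 0.03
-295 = -295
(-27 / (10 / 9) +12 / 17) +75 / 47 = -175767 / 7990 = -22.00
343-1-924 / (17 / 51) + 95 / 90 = -2428.94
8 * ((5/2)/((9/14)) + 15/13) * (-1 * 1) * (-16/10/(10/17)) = 64192/585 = 109.73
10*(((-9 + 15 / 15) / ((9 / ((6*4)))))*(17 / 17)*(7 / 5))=-896 / 3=-298.67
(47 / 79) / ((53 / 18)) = 846 / 4187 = 0.20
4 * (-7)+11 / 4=-101 / 4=-25.25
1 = 1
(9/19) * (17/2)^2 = 2601/76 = 34.22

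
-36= -36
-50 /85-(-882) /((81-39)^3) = -823 /1428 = -0.58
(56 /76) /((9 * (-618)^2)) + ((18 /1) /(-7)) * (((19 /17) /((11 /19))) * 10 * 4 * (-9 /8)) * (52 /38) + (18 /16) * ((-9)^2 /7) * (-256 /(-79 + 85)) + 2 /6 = -10661030918963 /42744743118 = -249.41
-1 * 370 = -370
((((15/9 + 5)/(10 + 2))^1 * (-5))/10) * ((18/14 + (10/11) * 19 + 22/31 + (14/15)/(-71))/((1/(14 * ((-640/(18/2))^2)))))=-20049562419200/52949457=-378654.73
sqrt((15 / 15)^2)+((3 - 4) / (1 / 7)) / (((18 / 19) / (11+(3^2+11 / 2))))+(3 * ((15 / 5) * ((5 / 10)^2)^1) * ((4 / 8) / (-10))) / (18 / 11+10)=-5757737 / 30720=-187.43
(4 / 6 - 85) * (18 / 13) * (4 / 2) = -3036 / 13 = -233.54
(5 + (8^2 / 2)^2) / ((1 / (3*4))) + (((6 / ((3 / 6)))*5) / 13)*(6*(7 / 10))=160776 / 13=12367.38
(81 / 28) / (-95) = -81 / 2660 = -0.03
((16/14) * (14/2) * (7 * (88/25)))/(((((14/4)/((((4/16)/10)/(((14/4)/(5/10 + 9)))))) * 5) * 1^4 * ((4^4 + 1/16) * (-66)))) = -2432/53773125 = -0.00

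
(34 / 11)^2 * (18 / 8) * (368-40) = 853128 / 121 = 7050.64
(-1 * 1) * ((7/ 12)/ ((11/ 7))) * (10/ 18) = -245/ 1188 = -0.21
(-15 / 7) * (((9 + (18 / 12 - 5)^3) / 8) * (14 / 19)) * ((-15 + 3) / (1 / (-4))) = 12195 / 38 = 320.92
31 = 31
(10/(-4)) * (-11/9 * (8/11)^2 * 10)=1600/99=16.16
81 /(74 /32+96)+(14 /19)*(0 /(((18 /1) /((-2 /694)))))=1296 /1573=0.82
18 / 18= 1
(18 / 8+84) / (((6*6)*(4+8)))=115 / 576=0.20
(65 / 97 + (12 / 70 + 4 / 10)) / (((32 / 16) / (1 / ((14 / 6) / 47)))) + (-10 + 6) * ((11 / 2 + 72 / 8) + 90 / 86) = -20307935 / 408758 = -49.68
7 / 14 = 1 / 2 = 0.50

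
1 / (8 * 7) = 1 / 56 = 0.02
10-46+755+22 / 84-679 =1691 / 42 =40.26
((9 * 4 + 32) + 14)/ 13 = 82/ 13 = 6.31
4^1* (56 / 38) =112 / 19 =5.89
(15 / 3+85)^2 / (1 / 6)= 48600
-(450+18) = -468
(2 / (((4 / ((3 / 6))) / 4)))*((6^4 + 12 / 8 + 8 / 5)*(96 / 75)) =207856 / 125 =1662.85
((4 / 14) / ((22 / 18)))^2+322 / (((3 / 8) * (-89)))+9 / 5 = -61685593 / 7915215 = -7.79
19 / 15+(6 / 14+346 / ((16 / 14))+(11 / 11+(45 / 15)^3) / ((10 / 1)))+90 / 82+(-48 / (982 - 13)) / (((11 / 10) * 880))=207517524589 / 673009260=308.34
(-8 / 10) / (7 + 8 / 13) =-0.11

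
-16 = -16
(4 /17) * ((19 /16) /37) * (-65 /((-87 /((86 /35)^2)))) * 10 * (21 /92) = 456703 /5873602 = 0.08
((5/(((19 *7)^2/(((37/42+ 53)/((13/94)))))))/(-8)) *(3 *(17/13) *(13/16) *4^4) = -18081370/1609699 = -11.23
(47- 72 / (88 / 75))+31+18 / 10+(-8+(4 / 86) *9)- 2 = 20942 / 2365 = 8.85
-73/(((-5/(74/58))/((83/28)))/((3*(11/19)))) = 7398039/77140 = 95.90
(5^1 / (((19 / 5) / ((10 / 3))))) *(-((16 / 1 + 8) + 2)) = -6500 / 57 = -114.04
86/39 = 2.21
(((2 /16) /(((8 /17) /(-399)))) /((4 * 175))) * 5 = -969 /1280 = -0.76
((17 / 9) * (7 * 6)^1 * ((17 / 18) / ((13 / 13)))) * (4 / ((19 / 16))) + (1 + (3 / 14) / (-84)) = 50953607 / 201096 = 253.38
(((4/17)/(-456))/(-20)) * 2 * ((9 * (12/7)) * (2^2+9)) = 117/11305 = 0.01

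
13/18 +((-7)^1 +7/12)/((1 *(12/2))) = -25/72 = -0.35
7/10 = 0.70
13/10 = 1.30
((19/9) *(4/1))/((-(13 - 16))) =76/27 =2.81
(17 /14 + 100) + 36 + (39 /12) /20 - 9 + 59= 104931 /560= 187.38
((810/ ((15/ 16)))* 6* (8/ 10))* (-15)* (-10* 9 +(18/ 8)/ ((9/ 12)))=5412096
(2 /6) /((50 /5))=1 /30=0.03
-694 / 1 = -694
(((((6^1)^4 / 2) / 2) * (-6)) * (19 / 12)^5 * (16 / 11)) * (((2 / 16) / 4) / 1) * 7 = -17332693 / 2816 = -6155.08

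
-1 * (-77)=77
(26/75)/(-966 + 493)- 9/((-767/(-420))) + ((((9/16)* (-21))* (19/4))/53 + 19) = 13.01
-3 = -3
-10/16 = -5/8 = -0.62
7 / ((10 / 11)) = 77 / 10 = 7.70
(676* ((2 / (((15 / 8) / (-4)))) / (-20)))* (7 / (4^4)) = 1183 / 300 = 3.94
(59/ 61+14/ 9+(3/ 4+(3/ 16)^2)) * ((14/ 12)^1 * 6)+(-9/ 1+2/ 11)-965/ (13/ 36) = -53419336235/ 20097792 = -2657.97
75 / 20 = 15 / 4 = 3.75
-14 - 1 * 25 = -39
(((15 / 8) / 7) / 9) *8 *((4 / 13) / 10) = 2 / 273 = 0.01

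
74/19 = 3.89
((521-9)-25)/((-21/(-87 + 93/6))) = 69641/42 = 1658.12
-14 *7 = -98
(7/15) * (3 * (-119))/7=-119/5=-23.80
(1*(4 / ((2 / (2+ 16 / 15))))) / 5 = 1.23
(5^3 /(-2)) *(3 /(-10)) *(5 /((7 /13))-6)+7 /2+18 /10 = 9367 /140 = 66.91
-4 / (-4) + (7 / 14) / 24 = 49 / 48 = 1.02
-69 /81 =-23 /27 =-0.85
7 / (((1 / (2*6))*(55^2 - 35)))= 42 / 1495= 0.03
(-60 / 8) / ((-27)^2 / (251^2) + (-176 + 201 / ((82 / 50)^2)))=1588570215 / 21446995564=0.07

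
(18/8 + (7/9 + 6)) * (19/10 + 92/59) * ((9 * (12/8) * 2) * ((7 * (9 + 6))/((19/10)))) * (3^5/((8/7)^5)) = 853362183184875/146931712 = 5807882.94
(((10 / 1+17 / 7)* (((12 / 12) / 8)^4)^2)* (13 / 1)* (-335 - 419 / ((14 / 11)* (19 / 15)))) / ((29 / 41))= -253033755 / 31239176192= -0.01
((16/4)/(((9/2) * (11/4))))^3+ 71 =68923997/970299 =71.03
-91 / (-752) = 91 / 752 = 0.12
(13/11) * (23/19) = 1.43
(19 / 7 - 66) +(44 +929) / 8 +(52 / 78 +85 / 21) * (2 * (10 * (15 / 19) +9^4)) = 65961225 / 1064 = 61993.63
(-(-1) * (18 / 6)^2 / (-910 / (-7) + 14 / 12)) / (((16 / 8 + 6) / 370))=4995 / 1574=3.17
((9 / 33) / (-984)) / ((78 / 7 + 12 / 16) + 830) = -7 / 21262846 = -0.00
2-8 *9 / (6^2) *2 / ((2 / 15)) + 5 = -23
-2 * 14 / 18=-14 / 9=-1.56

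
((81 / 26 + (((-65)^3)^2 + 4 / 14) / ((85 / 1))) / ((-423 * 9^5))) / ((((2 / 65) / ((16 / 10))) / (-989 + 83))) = 921183093085132 / 550435095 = 1673554.43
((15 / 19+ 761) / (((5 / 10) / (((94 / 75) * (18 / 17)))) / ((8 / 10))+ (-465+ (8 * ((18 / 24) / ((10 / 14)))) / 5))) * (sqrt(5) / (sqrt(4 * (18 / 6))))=-272111200 * sqrt(15) / 991978049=-1.06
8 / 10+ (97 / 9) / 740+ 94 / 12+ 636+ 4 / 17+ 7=14761243 / 22644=651.88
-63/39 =-21/13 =-1.62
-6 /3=-2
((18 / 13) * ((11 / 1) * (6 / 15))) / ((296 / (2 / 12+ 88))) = 17457 / 9620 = 1.81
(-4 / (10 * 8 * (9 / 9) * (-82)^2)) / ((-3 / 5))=1 / 80688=0.00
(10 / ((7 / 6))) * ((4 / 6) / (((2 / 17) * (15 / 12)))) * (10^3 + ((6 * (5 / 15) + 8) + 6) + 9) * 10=2788000 / 7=398285.71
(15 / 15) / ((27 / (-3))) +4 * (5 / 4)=44 / 9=4.89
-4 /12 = -1 /3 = -0.33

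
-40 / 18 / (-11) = 20 / 99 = 0.20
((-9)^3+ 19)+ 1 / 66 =-46859 / 66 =-709.98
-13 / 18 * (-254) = 1651 / 9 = 183.44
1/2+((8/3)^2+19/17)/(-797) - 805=-196205587/243882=-804.51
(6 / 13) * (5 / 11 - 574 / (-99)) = 1238 / 429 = 2.89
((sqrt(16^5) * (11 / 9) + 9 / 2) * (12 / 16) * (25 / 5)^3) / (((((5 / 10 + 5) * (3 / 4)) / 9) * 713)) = 122875 / 341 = 360.34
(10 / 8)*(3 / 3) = 5 / 4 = 1.25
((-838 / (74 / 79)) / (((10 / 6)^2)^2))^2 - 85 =7143276476636 / 534765625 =13357.77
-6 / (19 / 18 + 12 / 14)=-756 / 241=-3.14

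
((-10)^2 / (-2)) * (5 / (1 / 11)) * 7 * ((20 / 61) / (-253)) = 35000 / 1403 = 24.95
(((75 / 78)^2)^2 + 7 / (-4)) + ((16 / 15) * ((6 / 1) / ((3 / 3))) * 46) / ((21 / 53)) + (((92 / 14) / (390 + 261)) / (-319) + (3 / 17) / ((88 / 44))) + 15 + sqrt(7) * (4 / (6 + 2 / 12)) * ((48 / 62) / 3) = 192 * sqrt(7) / 1147 + 42755706441292291 / 56465350621680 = 757.65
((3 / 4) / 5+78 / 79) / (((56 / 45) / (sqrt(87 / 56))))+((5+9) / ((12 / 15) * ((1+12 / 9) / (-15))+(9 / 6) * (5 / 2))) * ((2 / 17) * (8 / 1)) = 16173 * sqrt(1218) / 495488+201600 / 55471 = 4.77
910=910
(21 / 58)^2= 441 / 3364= 0.13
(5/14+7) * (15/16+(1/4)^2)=103/14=7.36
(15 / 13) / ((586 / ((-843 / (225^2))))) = -281 / 8570250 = -0.00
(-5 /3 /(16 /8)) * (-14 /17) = 0.69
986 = 986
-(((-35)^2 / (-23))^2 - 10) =-1495335 / 529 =-2826.72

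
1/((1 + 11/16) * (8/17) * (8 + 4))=17/162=0.10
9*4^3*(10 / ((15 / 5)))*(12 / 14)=11520 / 7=1645.71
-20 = -20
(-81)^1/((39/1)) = -27/13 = -2.08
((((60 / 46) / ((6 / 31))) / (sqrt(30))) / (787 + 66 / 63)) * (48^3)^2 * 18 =23886343176192 * sqrt(30) / 380627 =343724669.40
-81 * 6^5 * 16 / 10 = -5038848 / 5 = -1007769.60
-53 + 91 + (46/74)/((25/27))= 35771/925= 38.67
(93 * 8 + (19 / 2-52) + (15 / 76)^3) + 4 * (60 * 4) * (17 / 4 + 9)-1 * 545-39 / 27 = 12875.06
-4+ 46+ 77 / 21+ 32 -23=164 / 3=54.67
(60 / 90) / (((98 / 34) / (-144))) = -1632 / 49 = -33.31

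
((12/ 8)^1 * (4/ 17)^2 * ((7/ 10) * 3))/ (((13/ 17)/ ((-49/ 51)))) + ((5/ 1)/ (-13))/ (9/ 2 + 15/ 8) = -15748/ 56355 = -0.28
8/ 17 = 0.47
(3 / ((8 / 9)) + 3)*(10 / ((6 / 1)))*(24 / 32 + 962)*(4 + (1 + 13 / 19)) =8838045 / 152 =58145.03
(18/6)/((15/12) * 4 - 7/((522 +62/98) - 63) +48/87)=653138/1205365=0.54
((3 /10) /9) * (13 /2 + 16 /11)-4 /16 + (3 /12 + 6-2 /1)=563 /132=4.27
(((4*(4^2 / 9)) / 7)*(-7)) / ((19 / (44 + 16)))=-1280 / 57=-22.46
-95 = -95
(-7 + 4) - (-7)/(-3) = -16/3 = -5.33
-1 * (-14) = 14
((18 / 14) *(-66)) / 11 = -54 / 7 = -7.71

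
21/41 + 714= 29295/41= 714.51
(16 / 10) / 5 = 8 / 25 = 0.32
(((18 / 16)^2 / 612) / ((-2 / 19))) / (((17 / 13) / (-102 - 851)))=2118519 / 147968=14.32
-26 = -26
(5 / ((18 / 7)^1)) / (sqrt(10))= 7 * sqrt(10) / 36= 0.61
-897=-897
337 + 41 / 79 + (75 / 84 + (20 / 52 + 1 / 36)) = 338.82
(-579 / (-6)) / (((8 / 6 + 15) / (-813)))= -4803.34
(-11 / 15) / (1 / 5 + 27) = -11 / 408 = -0.03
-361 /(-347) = 361 /347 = 1.04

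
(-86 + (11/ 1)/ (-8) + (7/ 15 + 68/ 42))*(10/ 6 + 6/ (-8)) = -262691/ 3360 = -78.18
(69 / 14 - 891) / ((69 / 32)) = -410.93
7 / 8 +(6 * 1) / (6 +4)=59 / 40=1.48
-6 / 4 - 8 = -19 / 2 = -9.50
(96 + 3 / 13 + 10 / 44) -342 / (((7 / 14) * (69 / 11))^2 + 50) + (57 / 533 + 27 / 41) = 31075803995 / 339596686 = 91.51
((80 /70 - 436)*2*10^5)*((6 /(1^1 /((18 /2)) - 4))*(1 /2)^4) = 410940000 /49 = 8386530.61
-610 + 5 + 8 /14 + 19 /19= -603.43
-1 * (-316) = 316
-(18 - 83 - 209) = 274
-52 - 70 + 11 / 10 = -1209 / 10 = -120.90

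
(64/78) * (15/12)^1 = 40/39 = 1.03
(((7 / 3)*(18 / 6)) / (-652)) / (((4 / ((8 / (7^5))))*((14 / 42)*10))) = -3 / 7827260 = -0.00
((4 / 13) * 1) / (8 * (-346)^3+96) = -1 / 1076964824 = -0.00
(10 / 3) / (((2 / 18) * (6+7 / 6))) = 180 / 43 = 4.19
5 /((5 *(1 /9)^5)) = 59049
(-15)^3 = -3375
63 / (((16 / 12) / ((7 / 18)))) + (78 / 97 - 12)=5571 / 776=7.18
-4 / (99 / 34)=-136 / 99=-1.37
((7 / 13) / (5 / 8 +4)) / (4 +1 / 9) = 504 / 17797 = 0.03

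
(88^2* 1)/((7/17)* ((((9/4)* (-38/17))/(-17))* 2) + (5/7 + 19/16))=4261182464/1180533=3609.54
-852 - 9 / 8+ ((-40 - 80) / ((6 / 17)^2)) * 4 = -112955 / 24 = -4706.46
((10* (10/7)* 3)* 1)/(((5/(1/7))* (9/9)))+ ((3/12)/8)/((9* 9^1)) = 155569/127008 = 1.22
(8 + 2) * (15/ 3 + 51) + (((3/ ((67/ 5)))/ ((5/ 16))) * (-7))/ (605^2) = 13733257664/ 24523675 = 560.00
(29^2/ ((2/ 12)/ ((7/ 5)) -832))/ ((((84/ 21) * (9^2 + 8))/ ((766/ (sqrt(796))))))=-6764163 * sqrt(199)/ 1237609258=-0.08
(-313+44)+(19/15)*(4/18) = -36277/135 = -268.72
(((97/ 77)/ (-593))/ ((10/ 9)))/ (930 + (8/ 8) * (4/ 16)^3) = -27936/ 13588941905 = -0.00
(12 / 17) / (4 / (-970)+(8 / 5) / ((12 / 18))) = 2910 / 9877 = 0.29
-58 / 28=-29 / 14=-2.07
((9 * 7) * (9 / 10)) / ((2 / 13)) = 7371 / 20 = 368.55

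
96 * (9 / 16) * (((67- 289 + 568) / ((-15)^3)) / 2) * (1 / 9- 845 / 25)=524536 / 5625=93.25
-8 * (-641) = 5128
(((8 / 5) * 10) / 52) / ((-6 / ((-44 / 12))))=22 / 117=0.19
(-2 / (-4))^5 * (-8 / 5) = -1 / 20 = -0.05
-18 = -18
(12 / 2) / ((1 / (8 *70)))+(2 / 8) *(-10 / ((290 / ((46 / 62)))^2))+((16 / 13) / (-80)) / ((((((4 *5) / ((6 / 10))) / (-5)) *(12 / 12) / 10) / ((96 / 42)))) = 9884776636853 / 2941851640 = 3360.05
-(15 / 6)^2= -25 / 4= -6.25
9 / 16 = 0.56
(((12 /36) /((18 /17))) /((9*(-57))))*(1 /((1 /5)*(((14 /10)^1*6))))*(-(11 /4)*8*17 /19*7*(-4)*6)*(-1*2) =635800 /263169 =2.42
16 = 16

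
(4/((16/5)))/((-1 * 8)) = -0.16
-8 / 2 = -4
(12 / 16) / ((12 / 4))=0.25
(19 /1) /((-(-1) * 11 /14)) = 266 /11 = 24.18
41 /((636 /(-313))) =-12833 /636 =-20.18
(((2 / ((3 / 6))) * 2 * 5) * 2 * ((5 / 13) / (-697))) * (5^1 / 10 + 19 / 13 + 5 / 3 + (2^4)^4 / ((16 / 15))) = -958520600 / 353379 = -2712.44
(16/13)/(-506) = -8/3289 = -0.00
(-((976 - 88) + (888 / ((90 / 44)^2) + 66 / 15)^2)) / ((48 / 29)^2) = -4581132573199 / 262440000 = -17455.92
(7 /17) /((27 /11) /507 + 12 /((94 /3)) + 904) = 611611 /1343324309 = 0.00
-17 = -17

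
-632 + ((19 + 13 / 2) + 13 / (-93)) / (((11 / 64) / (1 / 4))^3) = -68570440 / 123783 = -553.96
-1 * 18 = -18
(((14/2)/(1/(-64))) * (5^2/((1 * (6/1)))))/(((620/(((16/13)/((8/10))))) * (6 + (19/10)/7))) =-392000/530751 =-0.74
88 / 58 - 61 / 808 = 33783 / 23432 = 1.44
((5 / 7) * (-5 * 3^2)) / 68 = -225 / 476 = -0.47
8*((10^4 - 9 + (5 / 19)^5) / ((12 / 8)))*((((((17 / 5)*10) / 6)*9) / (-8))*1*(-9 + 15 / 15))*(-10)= -67289286396480 / 2476099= -27175523.43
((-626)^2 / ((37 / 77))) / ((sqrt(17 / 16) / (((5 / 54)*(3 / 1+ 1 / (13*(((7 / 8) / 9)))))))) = 4957231400*sqrt(17) / 73593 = 277732.78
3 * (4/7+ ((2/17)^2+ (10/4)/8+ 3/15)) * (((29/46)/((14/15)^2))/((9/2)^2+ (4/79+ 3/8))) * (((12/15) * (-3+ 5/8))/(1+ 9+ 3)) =-208804303629/12393358726112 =-0.02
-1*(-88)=88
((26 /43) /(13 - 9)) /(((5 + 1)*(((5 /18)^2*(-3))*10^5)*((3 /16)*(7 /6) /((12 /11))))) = -1404 /258671875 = -0.00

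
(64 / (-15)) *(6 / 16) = -8 / 5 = -1.60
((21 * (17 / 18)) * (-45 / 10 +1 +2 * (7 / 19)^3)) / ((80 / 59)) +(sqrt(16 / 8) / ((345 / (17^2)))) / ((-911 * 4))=-109155487 / 2194880- 289 * sqrt(2) / 1257180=-49.73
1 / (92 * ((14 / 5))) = 5 / 1288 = 0.00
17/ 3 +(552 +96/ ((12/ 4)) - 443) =440/ 3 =146.67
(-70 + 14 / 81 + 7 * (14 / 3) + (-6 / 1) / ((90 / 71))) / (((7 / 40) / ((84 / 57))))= -28576 / 81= -352.79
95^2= 9025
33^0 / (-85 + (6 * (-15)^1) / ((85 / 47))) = -17 / 2291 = -0.01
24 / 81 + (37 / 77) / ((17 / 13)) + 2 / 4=82261 / 70686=1.16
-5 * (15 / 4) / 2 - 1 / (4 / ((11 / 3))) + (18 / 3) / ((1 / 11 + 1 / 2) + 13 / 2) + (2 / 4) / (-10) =-14813 / 1560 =-9.50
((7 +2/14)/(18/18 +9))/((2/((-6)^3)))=-540/7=-77.14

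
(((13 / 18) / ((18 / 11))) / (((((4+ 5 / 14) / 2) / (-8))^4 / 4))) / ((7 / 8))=411452833792 / 1121513121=366.87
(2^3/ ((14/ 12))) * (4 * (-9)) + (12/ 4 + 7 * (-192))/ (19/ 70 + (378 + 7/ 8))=-250.39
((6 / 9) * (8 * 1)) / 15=16 / 45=0.36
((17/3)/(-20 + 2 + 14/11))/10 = -187/5520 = -0.03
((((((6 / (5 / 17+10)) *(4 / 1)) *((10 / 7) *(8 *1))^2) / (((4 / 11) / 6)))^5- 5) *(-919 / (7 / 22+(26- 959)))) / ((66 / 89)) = 1243442998013269561331619776706444947 / 292245643867561251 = 4254787108398331655.64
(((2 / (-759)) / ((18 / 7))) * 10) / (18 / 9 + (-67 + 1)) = 35 / 218592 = 0.00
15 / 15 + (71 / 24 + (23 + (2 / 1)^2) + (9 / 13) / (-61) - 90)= -1123897 / 19032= -59.05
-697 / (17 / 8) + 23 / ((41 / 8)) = -13264 / 41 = -323.51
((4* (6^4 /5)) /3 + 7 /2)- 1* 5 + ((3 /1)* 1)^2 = 3531 /10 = 353.10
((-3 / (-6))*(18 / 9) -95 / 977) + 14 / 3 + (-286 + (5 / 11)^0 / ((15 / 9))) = -4100917 / 14655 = -279.83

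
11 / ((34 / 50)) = 275 / 17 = 16.18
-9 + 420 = 411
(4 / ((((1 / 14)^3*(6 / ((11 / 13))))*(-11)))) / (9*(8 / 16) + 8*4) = -10976 / 2847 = -3.86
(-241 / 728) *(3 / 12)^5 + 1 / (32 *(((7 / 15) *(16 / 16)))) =7097 / 106496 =0.07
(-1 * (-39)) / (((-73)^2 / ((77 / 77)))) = 39 / 5329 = 0.01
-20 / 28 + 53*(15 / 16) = 5485 / 112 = 48.97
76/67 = 1.13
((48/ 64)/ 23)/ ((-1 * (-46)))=3/ 4232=0.00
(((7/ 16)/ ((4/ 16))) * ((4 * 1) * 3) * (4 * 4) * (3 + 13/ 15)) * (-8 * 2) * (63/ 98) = -66816/ 5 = -13363.20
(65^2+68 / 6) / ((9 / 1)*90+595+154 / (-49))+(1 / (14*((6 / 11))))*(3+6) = 3462451 / 824292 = 4.20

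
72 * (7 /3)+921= 1089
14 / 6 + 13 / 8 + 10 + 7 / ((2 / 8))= 1007 / 24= 41.96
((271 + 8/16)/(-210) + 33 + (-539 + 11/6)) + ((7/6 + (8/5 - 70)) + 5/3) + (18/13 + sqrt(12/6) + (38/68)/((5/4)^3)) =-567.94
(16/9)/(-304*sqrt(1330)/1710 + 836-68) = sqrt(1330)/1866107 + 4320/1866107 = 0.00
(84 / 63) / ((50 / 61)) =122 / 75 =1.63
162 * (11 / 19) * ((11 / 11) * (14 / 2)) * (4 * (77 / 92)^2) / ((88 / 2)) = 3361743 / 80408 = 41.81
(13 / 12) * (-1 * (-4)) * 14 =182 / 3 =60.67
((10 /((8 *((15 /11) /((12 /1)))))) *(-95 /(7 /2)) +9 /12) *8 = -16678 /7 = -2382.57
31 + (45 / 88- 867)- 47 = -77659 / 88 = -882.49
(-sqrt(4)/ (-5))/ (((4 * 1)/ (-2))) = -1/ 5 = -0.20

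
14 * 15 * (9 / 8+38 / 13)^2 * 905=16842326025 / 5408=3114335.43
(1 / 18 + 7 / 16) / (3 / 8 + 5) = 71 / 774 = 0.09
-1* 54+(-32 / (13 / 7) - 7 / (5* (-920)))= -4259509 / 59800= -71.23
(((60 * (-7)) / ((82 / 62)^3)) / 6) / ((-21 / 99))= 9831030 / 68921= 142.64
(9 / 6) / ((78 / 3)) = 3 / 52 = 0.06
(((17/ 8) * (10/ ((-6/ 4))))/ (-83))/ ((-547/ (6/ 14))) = -85/ 635614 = -0.00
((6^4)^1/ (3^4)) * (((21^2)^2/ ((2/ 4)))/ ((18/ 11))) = 3803184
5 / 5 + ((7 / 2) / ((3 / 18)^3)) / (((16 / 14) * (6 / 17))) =1875.25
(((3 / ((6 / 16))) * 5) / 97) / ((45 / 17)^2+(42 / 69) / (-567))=21536280 / 365883709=0.06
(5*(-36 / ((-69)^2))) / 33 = -20 / 17457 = -0.00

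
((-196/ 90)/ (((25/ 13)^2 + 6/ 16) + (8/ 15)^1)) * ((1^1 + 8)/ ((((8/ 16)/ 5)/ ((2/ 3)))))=-2649920/ 93421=-28.37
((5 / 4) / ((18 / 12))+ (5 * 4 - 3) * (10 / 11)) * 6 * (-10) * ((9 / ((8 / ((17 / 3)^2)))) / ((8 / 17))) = -26407375 / 352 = -75020.95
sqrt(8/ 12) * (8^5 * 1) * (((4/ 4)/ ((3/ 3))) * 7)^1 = 229376 * sqrt(6)/ 3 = 187284.72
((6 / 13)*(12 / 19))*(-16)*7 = -8064 / 247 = -32.65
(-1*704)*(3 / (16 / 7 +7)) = -14784 / 65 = -227.45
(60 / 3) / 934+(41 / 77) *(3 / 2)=58981 / 71918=0.82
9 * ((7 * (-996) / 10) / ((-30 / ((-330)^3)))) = -7516582920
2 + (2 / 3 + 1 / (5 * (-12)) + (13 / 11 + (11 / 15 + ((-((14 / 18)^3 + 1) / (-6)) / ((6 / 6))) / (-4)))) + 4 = 4091557 / 481140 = 8.50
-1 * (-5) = 5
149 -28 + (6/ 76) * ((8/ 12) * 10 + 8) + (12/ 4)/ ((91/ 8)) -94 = 49141/ 1729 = 28.42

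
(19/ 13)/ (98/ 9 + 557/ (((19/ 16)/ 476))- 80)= 3249/ 496173470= 0.00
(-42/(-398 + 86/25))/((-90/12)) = -35/2466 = -0.01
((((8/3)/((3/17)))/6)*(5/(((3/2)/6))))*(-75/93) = -34000/837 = -40.62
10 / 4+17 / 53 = 299 / 106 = 2.82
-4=-4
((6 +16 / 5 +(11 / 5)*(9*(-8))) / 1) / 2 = -373 / 5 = -74.60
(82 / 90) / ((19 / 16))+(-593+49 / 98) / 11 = -998743 / 18810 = -53.10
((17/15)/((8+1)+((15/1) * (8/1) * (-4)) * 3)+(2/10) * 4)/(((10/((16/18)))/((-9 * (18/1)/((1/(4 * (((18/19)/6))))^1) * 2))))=-219584/15105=-14.54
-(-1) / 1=1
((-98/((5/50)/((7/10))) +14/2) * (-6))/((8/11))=5601.75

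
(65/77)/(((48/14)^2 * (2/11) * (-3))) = -455/3456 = -0.13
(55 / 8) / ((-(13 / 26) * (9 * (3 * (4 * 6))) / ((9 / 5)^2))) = -11 / 160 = -0.07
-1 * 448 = -448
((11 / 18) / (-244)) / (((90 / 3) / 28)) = -77 / 32940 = -0.00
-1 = -1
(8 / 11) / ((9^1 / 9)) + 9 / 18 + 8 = 203 / 22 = 9.23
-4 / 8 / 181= -1 / 362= -0.00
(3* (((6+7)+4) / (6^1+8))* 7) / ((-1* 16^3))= -51 / 8192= -0.01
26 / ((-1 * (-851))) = 26 / 851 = 0.03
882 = 882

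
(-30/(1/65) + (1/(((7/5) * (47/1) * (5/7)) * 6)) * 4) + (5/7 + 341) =-1608.27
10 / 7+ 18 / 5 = 176 / 35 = 5.03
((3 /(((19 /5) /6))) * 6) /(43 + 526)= 0.05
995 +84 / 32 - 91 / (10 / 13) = 35173 / 40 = 879.32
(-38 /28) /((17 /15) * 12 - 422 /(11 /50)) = 1045 /1466528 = 0.00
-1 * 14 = -14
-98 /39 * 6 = -196 /13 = -15.08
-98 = -98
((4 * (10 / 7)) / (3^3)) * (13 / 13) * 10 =400 / 189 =2.12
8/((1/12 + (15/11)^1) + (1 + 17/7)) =7392/4505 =1.64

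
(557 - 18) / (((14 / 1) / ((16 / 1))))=616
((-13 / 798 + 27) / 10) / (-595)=-21533 / 4748100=-0.00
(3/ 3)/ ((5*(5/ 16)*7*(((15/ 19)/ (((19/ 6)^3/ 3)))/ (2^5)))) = 8340544/ 212625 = 39.23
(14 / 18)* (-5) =-35 / 9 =-3.89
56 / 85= 0.66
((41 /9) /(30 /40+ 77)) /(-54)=-82 /75573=-0.00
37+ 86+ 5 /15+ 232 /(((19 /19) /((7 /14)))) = 718 /3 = 239.33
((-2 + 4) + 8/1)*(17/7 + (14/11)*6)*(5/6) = 19375/231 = 83.87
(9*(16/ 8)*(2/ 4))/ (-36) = -1/ 4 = -0.25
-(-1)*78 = 78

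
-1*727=-727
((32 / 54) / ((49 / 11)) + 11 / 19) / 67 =17897 / 1684179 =0.01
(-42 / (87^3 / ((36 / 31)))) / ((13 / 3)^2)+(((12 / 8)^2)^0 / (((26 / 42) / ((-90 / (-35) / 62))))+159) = 20324621424 / 127773971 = 159.07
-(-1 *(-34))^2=-1156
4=4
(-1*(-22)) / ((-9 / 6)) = -14.67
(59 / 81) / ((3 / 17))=1003 / 243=4.13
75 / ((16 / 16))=75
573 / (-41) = -573 / 41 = -13.98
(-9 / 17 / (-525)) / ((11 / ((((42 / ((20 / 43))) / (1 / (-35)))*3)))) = -8127 / 9350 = -0.87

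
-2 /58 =-1 /29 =-0.03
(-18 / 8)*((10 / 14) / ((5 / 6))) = -27 / 14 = -1.93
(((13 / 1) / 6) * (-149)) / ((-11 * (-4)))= -1937 / 264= -7.34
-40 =-40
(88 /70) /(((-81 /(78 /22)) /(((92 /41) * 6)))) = -9568 /12915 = -0.74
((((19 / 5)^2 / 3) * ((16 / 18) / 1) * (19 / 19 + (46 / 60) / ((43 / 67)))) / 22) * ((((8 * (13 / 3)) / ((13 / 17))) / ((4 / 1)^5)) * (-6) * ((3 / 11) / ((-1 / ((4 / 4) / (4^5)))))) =17373847 / 575410176000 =0.00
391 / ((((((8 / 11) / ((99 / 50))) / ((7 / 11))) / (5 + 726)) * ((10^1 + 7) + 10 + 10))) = 198073953 / 14800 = 13383.38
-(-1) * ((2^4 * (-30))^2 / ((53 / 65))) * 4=59904000 / 53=1130264.15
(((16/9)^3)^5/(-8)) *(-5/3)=720575940379279360/617673396283947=1166.60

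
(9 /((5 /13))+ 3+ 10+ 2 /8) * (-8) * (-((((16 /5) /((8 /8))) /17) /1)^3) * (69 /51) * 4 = 552435712 /52200625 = 10.58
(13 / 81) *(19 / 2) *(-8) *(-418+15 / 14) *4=11533912 / 567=20342.00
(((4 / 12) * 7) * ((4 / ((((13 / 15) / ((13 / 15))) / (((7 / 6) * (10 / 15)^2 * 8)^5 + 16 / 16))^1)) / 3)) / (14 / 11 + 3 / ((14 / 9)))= 76054045866568 / 63666100359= 1194.58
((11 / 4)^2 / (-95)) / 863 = -121 / 1311760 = -0.00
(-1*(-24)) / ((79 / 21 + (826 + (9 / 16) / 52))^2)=7326498816 / 210185885888521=0.00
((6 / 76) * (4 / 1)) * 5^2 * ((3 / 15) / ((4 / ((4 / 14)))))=15 / 133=0.11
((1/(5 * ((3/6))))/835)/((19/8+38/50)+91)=16/3144109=0.00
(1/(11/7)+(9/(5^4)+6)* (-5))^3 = -66302267616424/2599609375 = -25504.70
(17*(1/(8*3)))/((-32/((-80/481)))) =85/23088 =0.00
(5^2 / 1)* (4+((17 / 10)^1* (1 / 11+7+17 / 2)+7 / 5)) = 35095 / 44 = 797.61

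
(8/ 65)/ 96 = 1/ 780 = 0.00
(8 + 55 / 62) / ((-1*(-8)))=551 / 496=1.11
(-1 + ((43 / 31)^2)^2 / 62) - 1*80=-4634503661 / 57258302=-80.94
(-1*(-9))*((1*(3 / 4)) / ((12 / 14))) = 63 / 8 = 7.88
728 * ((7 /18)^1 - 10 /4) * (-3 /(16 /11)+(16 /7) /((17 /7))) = 527345 /306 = 1723.35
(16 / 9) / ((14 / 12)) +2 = 74 / 21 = 3.52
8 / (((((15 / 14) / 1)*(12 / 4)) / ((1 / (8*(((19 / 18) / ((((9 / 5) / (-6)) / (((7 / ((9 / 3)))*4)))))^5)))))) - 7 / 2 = -166463183959420489 / 47560909592000000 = -3.50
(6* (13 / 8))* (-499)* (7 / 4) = -136227 / 16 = -8514.19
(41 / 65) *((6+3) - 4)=3.15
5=5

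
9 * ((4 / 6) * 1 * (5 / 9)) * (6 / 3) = 6.67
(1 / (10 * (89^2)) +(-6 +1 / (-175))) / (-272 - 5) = 16649907 / 767940950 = 0.02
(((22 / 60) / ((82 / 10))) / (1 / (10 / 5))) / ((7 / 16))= 176 / 861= 0.20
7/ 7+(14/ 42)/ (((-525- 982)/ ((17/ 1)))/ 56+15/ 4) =7141/ 6189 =1.15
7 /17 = 0.41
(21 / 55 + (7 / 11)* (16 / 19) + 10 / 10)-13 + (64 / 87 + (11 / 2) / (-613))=-1154257807 / 111461790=-10.36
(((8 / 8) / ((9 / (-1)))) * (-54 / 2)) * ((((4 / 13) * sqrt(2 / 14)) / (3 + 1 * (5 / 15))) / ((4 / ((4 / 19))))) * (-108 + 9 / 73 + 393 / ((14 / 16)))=3138966 * sqrt(7) / 4417595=1.88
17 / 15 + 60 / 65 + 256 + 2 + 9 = 52466 / 195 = 269.06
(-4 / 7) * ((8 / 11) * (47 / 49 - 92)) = 142752 / 3773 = 37.84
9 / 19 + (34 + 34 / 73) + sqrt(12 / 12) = 49848 / 1387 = 35.94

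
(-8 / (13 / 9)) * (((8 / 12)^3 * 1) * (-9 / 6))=32 / 13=2.46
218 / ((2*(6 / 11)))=1199 / 6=199.83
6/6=1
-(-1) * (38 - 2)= 36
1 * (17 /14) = 17 /14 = 1.21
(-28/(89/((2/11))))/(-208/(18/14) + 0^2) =9/25454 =0.00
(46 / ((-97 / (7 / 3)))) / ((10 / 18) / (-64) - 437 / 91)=5625984 / 24460199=0.23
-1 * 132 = -132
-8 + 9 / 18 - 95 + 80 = -45 / 2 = -22.50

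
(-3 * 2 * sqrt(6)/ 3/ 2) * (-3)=3 * sqrt(6)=7.35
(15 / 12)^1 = 5 / 4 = 1.25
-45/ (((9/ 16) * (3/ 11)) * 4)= -220/ 3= -73.33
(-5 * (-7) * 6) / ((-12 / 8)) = -140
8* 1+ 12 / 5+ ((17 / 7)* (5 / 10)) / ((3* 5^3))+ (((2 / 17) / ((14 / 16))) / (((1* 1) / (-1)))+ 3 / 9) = 45059 / 4250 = 10.60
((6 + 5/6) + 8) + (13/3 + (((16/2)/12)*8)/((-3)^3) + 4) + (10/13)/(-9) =48193/2106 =22.88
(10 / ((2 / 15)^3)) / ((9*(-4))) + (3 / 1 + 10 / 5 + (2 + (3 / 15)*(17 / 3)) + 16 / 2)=-24253 / 240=-101.05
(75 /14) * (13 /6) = 325 /28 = 11.61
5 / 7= 0.71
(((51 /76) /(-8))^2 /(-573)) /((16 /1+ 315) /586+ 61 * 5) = -4981 /123948524032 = -0.00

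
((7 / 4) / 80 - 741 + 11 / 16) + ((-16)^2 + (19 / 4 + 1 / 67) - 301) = -16734471 / 21440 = -780.53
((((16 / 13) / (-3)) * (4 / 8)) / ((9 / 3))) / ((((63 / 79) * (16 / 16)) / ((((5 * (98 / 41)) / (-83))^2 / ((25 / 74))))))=-64165696 / 12194170677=-0.01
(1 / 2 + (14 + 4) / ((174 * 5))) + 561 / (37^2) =369409 / 397010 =0.93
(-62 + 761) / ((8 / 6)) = 2097 / 4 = 524.25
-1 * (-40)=40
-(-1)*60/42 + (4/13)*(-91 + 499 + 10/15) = 127.17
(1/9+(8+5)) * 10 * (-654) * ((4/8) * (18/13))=-771720/13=-59363.08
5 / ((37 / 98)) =13.24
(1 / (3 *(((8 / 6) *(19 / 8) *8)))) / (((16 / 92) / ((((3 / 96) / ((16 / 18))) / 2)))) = 207 / 155648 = 0.00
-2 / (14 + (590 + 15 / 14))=-0.00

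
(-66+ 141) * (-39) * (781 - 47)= -2146950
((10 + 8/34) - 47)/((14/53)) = -33125/238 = -139.18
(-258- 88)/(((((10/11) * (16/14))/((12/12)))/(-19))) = 253099/40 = 6327.48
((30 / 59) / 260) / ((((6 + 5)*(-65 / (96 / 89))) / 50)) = -1440 / 9761609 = -0.00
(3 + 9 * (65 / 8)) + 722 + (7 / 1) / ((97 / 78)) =623713 / 776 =803.75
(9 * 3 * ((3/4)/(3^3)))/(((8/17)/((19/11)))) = 969/352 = 2.75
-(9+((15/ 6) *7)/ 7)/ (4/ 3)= -8.62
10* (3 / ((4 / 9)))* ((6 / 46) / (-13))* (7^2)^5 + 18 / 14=-800817325533 / 4186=-191308486.75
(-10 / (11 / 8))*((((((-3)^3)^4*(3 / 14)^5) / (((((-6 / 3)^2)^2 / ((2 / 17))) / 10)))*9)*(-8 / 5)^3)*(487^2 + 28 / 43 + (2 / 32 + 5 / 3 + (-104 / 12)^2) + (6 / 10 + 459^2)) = 7163587554794779572 / 3378627175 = 2120265771.79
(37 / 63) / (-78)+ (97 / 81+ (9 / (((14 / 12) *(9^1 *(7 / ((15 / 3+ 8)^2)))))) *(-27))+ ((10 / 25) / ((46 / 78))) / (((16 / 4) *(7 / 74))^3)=-90551613119 / 166142340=-545.02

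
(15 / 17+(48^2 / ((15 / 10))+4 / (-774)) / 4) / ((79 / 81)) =45578385 / 115498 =394.62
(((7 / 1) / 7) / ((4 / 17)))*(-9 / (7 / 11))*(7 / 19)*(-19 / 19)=1683 / 76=22.14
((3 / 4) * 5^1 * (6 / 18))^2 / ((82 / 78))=975 / 656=1.49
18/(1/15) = 270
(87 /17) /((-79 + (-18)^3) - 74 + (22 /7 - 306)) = -609 /748255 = -0.00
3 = 3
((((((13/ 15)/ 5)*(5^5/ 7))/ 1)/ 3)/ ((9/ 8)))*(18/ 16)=1625/ 63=25.79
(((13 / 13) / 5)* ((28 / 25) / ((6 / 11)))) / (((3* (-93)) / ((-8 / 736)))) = 77 / 4812750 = 0.00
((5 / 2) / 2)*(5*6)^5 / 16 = 3796875 / 2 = 1898437.50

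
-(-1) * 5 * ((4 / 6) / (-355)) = -0.01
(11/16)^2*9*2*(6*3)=9801/64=153.14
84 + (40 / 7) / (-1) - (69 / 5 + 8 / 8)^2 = -24632 / 175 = -140.75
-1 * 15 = -15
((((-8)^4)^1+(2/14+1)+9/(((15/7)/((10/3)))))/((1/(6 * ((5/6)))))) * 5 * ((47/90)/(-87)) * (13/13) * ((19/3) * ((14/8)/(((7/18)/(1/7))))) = -64246885/25578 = -2511.80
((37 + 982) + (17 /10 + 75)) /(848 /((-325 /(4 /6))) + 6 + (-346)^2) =2136615 /233454508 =0.01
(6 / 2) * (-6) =-18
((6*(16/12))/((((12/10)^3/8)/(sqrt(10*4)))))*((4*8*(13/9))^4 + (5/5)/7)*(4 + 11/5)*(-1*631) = -1640296735317917200*sqrt(10)/1240029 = -4183026140632.98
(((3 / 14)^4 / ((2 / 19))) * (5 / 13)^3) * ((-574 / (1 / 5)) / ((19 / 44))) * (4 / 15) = -1522125 / 753571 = -2.02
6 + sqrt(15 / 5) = 7.73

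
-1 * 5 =-5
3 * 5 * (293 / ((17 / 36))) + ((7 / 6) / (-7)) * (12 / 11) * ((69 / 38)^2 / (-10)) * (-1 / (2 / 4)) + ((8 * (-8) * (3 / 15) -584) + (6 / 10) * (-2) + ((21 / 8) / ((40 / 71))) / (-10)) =1881225236023 / 216022400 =8708.47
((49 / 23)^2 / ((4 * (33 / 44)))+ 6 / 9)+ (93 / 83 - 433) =-18866835 / 43907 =-429.70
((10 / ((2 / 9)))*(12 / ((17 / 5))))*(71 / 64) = 47925 / 272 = 176.19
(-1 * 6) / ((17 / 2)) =-12 / 17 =-0.71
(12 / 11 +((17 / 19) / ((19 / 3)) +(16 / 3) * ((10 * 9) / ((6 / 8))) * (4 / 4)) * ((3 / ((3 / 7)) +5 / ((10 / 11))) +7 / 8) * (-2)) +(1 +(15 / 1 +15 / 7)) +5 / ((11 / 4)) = -1901618025 / 111188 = -17102.73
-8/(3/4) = -32/3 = -10.67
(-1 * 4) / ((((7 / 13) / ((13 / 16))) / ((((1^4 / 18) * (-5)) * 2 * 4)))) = 845 / 63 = 13.41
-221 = -221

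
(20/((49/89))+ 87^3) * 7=32268427/7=4609775.29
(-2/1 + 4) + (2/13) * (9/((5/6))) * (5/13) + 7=1629/169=9.64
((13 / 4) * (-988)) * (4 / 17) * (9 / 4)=-28899 / 17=-1699.94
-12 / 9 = -4 / 3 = -1.33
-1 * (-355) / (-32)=-355 / 32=-11.09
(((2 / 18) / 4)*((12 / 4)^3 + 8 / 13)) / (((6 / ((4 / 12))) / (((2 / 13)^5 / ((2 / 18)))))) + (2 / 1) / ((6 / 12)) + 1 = 217207841 / 43441281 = 5.00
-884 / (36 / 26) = -5746 / 9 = -638.44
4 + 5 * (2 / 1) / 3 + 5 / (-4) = 73 / 12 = 6.08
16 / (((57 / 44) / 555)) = 130240 / 19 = 6854.74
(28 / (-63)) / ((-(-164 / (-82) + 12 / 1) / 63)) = 2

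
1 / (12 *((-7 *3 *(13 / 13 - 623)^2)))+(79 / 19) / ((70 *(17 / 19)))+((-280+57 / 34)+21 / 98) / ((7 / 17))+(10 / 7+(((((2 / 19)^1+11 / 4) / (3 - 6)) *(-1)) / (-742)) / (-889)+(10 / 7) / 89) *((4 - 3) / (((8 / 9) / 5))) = -1762169844069842081881 / 2641079446058168640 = -667.22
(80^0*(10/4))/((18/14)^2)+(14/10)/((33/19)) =20657/8910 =2.32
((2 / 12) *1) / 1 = 1 / 6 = 0.17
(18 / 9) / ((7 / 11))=22 / 7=3.14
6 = 6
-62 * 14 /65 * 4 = -3472 /65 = -53.42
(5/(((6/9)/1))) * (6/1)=45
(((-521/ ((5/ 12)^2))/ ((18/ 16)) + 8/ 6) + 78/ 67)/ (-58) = 6695869/ 145725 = 45.95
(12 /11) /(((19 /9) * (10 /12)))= 0.62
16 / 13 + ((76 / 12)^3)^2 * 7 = 4281186835 / 9477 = 451744.94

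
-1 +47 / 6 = 41 / 6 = 6.83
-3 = -3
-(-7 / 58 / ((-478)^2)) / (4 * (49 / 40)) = 5 / 46382252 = 0.00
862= 862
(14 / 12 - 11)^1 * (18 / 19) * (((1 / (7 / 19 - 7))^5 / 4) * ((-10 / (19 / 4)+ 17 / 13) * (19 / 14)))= -1514720983 / 7706600568576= -0.00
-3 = -3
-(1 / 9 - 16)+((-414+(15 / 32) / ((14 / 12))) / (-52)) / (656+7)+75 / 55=2199902291 / 127423296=17.26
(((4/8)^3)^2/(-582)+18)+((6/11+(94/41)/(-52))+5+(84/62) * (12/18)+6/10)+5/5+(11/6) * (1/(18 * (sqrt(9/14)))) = 11 * sqrt(14)/324+880246117987/33849678720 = 26.13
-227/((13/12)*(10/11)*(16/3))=-22473/520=-43.22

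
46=46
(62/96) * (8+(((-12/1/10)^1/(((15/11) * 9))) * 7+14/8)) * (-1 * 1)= -5.85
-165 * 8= -1320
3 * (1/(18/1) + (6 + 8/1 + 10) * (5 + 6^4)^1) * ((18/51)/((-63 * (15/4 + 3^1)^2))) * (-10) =115.18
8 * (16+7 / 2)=156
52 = 52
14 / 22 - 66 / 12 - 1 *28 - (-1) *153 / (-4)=-71.11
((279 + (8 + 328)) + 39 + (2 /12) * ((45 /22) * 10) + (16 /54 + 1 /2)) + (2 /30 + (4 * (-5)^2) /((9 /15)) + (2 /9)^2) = 3675322 /4455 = 824.99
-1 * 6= -6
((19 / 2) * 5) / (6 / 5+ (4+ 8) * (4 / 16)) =475 / 42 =11.31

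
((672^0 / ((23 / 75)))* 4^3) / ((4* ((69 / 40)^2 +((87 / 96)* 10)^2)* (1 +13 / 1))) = 3840000 / 87691709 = 0.04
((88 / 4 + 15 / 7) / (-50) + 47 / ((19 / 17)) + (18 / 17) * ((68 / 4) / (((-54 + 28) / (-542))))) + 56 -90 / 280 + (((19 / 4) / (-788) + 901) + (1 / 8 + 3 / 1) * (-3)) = 185851816707 / 136245200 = 1364.10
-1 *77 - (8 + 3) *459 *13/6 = -22033/2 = -11016.50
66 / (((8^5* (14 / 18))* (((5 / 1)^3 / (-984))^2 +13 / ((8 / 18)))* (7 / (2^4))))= 4493313 / 22216296592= 0.00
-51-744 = -795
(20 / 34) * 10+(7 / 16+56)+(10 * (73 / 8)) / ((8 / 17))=256.23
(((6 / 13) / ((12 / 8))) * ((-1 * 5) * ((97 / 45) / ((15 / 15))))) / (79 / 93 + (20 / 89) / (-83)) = -88850836 / 22686807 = -3.92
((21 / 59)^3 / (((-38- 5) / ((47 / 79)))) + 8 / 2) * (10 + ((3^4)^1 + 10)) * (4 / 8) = 281815713085 / 1395344926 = 201.97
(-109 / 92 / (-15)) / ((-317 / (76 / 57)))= -109 / 328095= -0.00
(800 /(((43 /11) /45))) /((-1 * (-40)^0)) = -396000 /43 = -9209.30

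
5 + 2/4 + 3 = 17/2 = 8.50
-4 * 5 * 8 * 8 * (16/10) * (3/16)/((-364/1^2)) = 96/91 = 1.05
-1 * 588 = -588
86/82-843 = -34520/41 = -841.95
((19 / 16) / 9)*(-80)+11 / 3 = -62 / 9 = -6.89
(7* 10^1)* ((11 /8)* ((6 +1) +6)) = 5005 /4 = 1251.25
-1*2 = -2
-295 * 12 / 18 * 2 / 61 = -1180 / 183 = -6.45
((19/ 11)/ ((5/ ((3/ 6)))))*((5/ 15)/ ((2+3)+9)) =19/ 4620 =0.00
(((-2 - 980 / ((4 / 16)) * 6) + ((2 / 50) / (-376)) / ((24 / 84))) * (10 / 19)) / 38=-442213607 / 1357360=-325.79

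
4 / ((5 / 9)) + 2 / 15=22 / 3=7.33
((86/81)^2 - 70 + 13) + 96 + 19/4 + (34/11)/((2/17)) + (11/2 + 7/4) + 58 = 136.40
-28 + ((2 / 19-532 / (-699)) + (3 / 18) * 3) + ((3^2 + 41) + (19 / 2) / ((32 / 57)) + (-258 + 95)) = -122.71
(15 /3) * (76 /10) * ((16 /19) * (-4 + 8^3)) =16256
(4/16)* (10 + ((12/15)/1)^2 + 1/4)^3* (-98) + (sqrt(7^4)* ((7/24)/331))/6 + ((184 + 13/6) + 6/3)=-187395731027899/5958000000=-31452.79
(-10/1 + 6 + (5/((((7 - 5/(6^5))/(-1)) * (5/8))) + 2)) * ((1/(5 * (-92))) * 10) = 0.07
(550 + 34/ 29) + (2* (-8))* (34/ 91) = 1438768/ 2639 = 545.19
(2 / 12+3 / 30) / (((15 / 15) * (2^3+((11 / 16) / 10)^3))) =3276800 / 98307993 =0.03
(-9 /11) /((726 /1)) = -3 /2662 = -0.00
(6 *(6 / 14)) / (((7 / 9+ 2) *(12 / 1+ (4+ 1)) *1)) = 162 / 2975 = 0.05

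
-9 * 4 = -36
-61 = -61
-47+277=230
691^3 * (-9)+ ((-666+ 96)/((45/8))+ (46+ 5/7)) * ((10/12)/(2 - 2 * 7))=-4489814954833/1512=-2969454335.21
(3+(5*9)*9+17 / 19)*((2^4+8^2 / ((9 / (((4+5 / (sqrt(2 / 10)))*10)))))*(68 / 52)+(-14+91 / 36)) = 35558713 / 228+422633600*sqrt(5) / 2223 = 581077.33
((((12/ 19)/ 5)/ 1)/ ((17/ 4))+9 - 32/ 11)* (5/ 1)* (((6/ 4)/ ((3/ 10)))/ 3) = 51.01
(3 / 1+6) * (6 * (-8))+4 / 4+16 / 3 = -1277 / 3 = -425.67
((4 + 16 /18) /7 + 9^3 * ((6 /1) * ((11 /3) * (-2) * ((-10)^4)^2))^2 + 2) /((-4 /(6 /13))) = -1628473846153846153846.46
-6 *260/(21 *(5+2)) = -520/49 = -10.61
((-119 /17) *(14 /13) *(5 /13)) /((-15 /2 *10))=98 /2535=0.04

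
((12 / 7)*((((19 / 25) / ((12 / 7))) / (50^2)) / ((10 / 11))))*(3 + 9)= 627 / 156250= 0.00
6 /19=0.32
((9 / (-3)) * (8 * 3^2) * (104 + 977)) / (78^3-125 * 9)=-25944 / 52603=-0.49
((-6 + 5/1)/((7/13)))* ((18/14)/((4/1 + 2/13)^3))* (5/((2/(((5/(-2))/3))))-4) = 2084953/10287648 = 0.20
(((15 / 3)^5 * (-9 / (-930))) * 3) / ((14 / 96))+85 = 153445 / 217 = 707.12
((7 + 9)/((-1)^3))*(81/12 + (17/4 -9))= -32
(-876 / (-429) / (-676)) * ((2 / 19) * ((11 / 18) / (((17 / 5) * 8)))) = -365 / 51093432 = -0.00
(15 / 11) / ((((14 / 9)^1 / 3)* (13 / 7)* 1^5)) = 405 / 286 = 1.42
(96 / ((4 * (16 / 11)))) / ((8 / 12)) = 24.75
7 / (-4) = -7 / 4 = -1.75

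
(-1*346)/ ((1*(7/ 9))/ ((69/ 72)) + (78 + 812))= -11937/ 30733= -0.39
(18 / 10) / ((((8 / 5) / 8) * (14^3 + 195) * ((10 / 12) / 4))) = 216 / 14695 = 0.01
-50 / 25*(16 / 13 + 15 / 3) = -162 / 13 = -12.46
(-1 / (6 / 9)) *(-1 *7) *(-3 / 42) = -3 / 4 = -0.75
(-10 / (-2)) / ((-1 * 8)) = -5 / 8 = -0.62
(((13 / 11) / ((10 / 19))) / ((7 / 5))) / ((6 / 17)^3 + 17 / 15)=18202665 / 13361194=1.36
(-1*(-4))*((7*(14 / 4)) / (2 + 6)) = 49 / 4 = 12.25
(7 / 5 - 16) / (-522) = 73 / 2610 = 0.03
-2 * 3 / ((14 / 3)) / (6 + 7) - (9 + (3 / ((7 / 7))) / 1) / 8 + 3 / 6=-100 / 91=-1.10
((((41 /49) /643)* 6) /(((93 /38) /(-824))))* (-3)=7702752 /976717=7.89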